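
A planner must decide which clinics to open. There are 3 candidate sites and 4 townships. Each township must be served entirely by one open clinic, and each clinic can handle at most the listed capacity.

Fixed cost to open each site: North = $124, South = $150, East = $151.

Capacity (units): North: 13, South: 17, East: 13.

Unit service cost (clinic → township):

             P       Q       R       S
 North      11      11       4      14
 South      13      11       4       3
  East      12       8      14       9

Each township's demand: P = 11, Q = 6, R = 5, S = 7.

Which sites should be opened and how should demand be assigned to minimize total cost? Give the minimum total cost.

Open {South, East}: P→South 13·11=143, Q→East 8·6=48, R→South 4·5=20, S→East 9·7=63.
Loads: South carries 16/17, East carries 13/13. Service 274; fixed 301; total 575.
Next best feasible plan costs 601.

Minimum total cost: 575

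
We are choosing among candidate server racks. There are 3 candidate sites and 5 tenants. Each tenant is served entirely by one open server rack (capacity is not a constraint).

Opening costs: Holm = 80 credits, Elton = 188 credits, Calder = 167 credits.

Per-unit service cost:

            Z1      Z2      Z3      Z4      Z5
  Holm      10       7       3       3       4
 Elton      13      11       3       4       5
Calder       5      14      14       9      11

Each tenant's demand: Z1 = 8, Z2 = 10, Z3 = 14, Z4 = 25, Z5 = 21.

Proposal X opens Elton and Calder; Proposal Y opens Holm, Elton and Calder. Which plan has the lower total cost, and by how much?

Proposal Y is cheaper by 6.

Proposal X: {Elton, Calder}: Z1→Calder 5·8=40, Z2→Elton 11·10=110, Z3→Elton 3·14=42, Z4→Elton 4·25=100, Z5→Elton 5·21=105. Service 397; fixed 355; total 752.
Proposal Y: {Holm, Elton, Calder}: Z1→Calder 5·8=40, Z2→Holm 7·10=70, Z3→Holm 3·14=42, Z4→Holm 3·25=75, Z5→Holm 4·21=84. Service 311; fixed 435; total 746.
Difference: |752 − 746| = 6.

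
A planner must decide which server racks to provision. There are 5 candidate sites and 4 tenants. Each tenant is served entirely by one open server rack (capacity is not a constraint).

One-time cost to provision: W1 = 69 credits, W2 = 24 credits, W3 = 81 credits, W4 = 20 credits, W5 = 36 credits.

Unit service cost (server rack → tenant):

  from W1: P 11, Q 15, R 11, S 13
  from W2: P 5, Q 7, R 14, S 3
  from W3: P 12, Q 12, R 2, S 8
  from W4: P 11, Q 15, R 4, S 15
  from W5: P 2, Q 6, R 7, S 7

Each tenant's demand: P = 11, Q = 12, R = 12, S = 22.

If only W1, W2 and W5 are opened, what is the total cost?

Total cost: 373

Each tenant is assigned to its cheapest site among the open ones.
{W1, W2, W5}: P→W5 2·11=22, Q→W5 6·12=72, R→W5 7·12=84, S→W2 3·22=66. Service 244; fixed 129; total 373.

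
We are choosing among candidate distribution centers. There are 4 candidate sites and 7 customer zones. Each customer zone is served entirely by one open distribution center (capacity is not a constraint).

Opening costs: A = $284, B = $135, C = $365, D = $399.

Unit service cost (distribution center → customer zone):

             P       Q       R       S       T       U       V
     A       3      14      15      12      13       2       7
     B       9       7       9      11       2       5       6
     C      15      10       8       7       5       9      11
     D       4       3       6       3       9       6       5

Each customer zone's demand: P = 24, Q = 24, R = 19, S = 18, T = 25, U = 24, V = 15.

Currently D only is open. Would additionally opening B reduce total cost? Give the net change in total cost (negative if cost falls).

Yes — net change −64 (cost falls by 64).

Current service cost with {D}: 780.
Adding B: each customer zone re-picks its cheapest; new service cost 581, saving 199.
Extra fixed cost: 135. Net change = 135 − 199 = -64.
(Totals: 1179 → 1115.)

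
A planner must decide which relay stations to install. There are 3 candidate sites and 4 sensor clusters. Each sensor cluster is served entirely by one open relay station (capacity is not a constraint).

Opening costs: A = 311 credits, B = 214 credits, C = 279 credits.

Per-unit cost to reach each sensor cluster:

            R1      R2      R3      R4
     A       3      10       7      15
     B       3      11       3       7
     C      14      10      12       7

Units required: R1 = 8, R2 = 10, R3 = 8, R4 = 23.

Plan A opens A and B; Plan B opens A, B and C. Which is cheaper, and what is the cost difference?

Plan A is cheaper by 279.

Plan A: {A, B}: R1→A 3·8=24, R2→A 10·10=100, R3→B 3·8=24, R4→B 7·23=161. Service 309; fixed 525; total 834.
Plan B: {A, B, C}: R1→A 3·8=24, R2→A 10·10=100, R3→B 3·8=24, R4→B 7·23=161. Service 309; fixed 804; total 1113.
Difference: |834 − 1113| = 279.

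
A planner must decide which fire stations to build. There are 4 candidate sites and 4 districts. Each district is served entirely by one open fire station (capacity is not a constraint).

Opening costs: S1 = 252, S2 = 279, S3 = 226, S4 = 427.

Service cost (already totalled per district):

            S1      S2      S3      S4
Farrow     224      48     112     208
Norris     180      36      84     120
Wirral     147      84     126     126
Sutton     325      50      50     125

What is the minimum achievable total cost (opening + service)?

For any fixed open set, each district goes to its cheapest open site; total = fixed + service.
{S2}: Farrow→S2 48, Norris→S2 36, Wirral→S2 84, Sutton→S2 50. Service 218; fixed 279; total 497.
{S3}: Farrow→S3 112, Norris→S3 84, Wirral→S3 126, Sutton→S3 50. Service 372; fixed 226; total 598.
{S2, S3}: Farrow→S2 48, Norris→S2 36, Wirral→S2 84, Sutton→S2 50. Service 218; fixed 505; total 723.
{S1, S2, S3, S4}: service 218 + fixed 1184 = 1402
No other subset beats 497.

Minimum total cost: 497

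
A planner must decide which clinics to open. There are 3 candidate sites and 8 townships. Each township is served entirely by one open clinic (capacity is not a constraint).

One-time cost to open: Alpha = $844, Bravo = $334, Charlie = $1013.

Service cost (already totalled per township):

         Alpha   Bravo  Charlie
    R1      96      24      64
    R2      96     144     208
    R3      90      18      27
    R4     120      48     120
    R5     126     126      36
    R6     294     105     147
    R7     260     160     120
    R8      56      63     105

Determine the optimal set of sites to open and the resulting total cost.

For any fixed open set, each township goes to its cheapest open site; total = fixed + service.
{Bravo}: R1→Bravo 24, R2→Bravo 144, R3→Bravo 18, R4→Bravo 48, R5→Bravo 126, R6→Bravo 105, R7→Bravo 160, R8→Bravo 63. Service 688; fixed 334; total 1022.
{Alpha, Bravo}: service 633 + fixed 1178 = 1811
{Charlie}: service 827 + fixed 1013 = 1840
{Alpha, Bravo, Charlie}: service 503 + fixed 2191 = 2694
(All 7 nonempty subsets were checked; Bravo only is lowest.)

Open Bravo only; minimum total cost 1022.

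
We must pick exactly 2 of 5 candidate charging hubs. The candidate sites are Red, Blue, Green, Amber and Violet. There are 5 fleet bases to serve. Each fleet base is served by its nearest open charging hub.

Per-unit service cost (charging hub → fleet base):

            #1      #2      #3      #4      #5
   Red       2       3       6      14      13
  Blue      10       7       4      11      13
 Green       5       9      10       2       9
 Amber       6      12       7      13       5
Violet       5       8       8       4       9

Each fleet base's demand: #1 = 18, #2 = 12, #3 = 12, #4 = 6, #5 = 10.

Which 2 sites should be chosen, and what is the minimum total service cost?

With exactly 2 open, each fleet base uses its cheapest among the chosen.
{Red, Green}: #1→Red 2·18=36, #2→Red 3·12=36, #3→Red 6·12=72, #4→Green 2·6=12, #5→Green 9·10=90. Service cost 246.
{Red, Violet}: service cost 258
{Red, Amber}: service cost 272
Among all 10 size-2 choices, {Red, Green} is lowest.

Choose Red and Green; total service cost 246.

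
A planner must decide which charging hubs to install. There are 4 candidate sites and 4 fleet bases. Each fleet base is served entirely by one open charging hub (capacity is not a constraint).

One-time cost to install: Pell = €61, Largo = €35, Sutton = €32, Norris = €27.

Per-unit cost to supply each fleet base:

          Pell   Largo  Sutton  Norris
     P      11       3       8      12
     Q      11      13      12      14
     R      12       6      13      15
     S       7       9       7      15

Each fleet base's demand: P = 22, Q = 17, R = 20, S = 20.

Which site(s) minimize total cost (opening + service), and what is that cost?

For any fixed open set, each fleet base goes to its cheapest open site; total = fixed + service.
{Largo, Sutton}: P→Largo 3·22=66, Q→Sutton 12·17=204, R→Largo 6·20=120, S→Sutton 7·20=140. Service 530; fixed 67; total 597.
{Pell, Largo}: service 513 + fixed 96 = 609
{Largo}: service 587 + fixed 35 = 622
{Pell, Largo, Sutton, Norris}: service 513 + fixed 155 = 668
No other subset beats 597.

Open Largo and Sutton; minimum total cost 597.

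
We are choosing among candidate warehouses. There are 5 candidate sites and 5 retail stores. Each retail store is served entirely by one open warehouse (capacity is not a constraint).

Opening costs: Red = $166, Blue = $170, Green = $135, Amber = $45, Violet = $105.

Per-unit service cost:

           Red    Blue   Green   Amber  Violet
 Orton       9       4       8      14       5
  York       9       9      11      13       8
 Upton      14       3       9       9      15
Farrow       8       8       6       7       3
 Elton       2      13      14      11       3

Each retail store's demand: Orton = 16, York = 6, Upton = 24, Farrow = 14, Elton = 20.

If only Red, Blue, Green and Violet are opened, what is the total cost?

Each retail store is assigned to its cheapest site among the open ones.
{Red, Blue, Green, Violet}: Orton→Blue 4·16=64, York→Violet 8·6=48, Upton→Blue 3·24=72, Farrow→Violet 3·14=42, Elton→Red 2·20=40. Service 266; fixed 576; total 842.

Total cost: 842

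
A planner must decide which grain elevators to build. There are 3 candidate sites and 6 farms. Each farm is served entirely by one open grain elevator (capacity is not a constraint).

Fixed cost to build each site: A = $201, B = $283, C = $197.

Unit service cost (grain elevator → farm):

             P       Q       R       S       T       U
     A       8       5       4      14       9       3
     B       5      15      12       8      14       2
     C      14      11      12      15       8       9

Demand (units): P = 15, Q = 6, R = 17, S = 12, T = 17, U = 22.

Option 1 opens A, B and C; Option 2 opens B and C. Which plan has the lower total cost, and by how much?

Option 1: {A, B, C}: P→B 5·15=75, Q→A 5·6=30, R→A 4·17=68, S→B 8·12=96, T→C 8·17=136, U→B 2·22=44. Service 449; fixed 681; total 1130.
Option 2: {B, C}: P→B 5·15=75, Q→C 11·6=66, R→B 12·17=204, S→B 8·12=96, T→C 8·17=136, U→B 2·22=44. Service 621; fixed 480; total 1101.
Difference: |1130 − 1101| = 29.

Option 2 is cheaper by 29.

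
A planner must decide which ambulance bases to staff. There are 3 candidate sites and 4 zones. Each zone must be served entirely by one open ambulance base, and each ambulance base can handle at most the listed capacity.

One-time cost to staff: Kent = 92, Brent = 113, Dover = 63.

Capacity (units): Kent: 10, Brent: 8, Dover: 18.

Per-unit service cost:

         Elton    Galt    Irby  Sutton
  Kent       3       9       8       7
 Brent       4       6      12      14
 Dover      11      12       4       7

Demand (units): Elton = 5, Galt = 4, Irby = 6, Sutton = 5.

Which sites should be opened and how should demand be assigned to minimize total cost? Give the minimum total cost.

Minimum total cost: 265

Open {Kent, Dover}: Elton→Kent 3·5=15, Galt→Kent 9·4=36, Irby→Dover 4·6=24, Sutton→Dover 7·5=35.
Loads: Kent carries 9/10, Dover carries 11/18. Service 110; fixed 155; total 265.
Next best feasible plan costs 277.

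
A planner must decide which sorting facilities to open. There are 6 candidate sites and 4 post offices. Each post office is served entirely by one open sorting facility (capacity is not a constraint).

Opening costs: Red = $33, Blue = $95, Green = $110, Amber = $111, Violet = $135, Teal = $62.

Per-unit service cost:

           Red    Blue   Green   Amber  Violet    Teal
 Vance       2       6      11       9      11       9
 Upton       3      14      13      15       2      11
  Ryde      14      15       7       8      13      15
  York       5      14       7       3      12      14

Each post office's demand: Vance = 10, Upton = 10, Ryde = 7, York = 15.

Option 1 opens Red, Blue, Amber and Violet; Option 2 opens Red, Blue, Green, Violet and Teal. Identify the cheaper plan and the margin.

Option 1: {Red, Blue, Amber, Violet}: Vance→Red 2·10=20, Upton→Violet 2·10=20, Ryde→Amber 8·7=56, York→Amber 3·15=45. Service 141; fixed 374; total 515.
Option 2: {Red, Blue, Green, Violet, Teal}: Vance→Red 2·10=20, Upton→Violet 2·10=20, Ryde→Green 7·7=49, York→Red 5·15=75. Service 164; fixed 435; total 599.
Difference: |515 − 599| = 84.

Option 1 is cheaper by 84.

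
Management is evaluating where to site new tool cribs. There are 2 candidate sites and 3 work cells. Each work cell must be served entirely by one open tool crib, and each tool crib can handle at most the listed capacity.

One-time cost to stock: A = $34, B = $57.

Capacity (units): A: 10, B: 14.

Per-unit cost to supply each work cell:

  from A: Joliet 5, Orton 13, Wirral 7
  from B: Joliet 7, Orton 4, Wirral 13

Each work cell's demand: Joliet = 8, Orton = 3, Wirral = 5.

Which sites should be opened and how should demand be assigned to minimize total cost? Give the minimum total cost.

Minimum total cost: 194

Open {A, B}: Joliet→B 7·8=56, Orton→B 4·3=12, Wirral→A 7·5=35.
Loads: A carries 5/10, B carries 11/14. Service 103; fixed 91; total 194.
Next best feasible plan costs 208.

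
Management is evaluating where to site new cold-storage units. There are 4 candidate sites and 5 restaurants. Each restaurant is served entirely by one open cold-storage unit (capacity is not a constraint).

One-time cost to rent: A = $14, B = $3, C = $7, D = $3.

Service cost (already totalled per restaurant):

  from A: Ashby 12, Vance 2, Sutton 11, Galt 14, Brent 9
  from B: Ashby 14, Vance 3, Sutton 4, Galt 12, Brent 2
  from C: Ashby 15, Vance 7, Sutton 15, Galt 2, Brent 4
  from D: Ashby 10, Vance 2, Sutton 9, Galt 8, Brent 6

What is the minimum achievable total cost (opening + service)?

For any fixed open set, each restaurant goes to its cheapest open site; total = fixed + service.
{B, D}: Ashby→D 10, Vance→D 2, Sutton→B 4, Galt→D 8, Brent→B 2. Service 26; fixed 6; total 32.
{B, C, D}: service 20 + fixed 13 = 33
{B, C}: service 25 + fixed 10 = 35
{A, B, C, D}: service 20 + fixed 27 = 47
(All 15 nonempty subsets were checked; B and D is lowest.)

Minimum total cost: 32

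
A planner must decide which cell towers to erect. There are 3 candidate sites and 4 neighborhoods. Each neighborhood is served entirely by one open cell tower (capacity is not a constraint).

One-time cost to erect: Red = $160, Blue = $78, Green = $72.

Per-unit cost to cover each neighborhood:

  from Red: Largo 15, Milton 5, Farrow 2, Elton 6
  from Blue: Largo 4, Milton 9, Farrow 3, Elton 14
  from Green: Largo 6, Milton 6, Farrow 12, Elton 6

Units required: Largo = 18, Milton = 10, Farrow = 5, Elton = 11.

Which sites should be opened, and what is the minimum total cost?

Open Blue and Green; minimum total cost 363.

For any fixed open set, each neighborhood goes to its cheapest open site; total = fixed + service.
{Blue, Green}: Largo→Blue 4·18=72, Milton→Green 6·10=60, Farrow→Blue 3·5=15, Elton→Green 6·11=66. Service 213; fixed 150; total 363.
{Green}: Largo→Green 6·18=108, Milton→Green 6·10=60, Farrow→Green 12·5=60, Elton→Green 6·11=66. Service 294; fixed 72; total 366.
{Blue}: service 331 + fixed 78 = 409
{Red, Blue, Green}: Largo→Blue 4·18=72, Milton→Red 5·10=50, Farrow→Red 2·5=10, Elton→Red 6·11=66. Service 198; fixed 310; total 508.
(All 7 nonempty subsets were checked; Blue and Green is lowest.)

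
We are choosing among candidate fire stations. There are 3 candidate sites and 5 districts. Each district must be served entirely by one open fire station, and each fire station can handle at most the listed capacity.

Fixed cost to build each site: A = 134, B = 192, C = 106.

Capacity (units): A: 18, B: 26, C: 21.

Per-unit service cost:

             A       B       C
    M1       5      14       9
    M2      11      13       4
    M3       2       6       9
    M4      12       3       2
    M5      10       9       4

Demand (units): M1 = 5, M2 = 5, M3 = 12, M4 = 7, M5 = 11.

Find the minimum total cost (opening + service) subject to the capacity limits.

Minimum total cost: 500

Open {B, C}: M1→C 9·5=45, M2→C 4·5=20, M3→B 6·12=72, M4→B 3·7=21, M5→C 4·11=44.
Loads: B carries 19/26, C carries 21/21. Service 202; fixed 298; total 500.
Next best feasible plan costs 525.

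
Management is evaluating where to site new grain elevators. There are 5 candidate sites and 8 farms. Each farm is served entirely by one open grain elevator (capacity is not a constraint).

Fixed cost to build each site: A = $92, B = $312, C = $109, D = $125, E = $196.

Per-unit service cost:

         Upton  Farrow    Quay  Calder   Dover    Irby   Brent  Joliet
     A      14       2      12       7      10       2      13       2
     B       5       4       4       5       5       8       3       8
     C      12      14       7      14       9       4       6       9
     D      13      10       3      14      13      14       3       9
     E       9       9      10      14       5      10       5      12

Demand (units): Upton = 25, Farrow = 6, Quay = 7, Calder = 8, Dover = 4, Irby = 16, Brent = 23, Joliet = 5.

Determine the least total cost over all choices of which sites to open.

For any fixed open set, each farm goes to its cheapest open site; total = fixed + service.
{A, B}: Upton→B 5·25=125, Farrow→A 2·6=12, Quay→B 4·7=28, Calder→B 5·8=40, Dover→B 5·4=20, Irby→A 2·16=32, Brent→B 3·23=69, Joliet→A 2·5=10. Service 336; fixed 404; total 740.
{A, D}: service 565 + fixed 217 = 782
{B}: service 474 + fixed 312 = 786
{A, B, C, D, E}: service 329 + fixed 834 = 1163
No other subset beats 740.

Minimum total cost: 740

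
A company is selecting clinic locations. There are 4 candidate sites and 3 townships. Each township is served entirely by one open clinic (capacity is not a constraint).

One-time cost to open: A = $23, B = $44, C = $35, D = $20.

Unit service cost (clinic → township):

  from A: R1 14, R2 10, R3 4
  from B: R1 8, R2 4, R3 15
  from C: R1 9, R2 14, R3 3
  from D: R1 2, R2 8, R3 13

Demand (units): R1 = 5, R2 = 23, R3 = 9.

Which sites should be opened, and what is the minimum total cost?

Open A, B and D; minimum total cost 225.

For any fixed open set, each township goes to its cheapest open site; total = fixed + service.
{A, B, D}: R1→D 2·5=10, R2→B 4·23=92, R3→A 4·9=36. Service 138; fixed 87; total 225.
{B, C, D}: R1→D 2·5=10, R2→B 4·23=92, R3→C 3·9=27. Service 129; fixed 99; total 228.
{A, B}: service 168 + fixed 67 = 235
{A, B, C, D}: R1→D 2·5=10, R2→B 4·23=92, R3→C 3·9=27. Service 129; fixed 122; total 251.
No other subset beats 225.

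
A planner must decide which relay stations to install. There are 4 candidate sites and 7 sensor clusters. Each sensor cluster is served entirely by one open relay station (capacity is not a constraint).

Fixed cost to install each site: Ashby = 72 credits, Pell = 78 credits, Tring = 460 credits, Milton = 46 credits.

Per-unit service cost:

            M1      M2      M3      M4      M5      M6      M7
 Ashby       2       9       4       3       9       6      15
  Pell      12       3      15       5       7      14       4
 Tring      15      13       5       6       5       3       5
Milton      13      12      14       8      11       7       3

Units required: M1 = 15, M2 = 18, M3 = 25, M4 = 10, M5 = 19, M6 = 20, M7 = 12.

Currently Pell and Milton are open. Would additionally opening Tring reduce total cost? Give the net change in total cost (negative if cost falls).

No — net change +117 (cost rises by 117).

Current service cost with {Pell, Milton}: 943.
Adding Tring: each sensor cluster re-picks its cheapest; new service cost 600, saving 343.
Extra fixed cost: 460. Net change = 460 − 343 = 117.
(Totals: 1067 → 1184.)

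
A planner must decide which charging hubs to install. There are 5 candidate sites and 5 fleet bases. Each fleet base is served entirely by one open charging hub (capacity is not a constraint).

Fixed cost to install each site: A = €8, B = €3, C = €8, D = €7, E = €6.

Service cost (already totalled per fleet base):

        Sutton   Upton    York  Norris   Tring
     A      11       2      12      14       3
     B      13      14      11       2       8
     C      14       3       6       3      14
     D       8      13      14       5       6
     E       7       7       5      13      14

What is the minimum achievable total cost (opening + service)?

For any fixed open set, each fleet base goes to its cheapest open site; total = fixed + service.
{A, B, E}: Sutton→E 7, Upton→A 2, York→E 5, Norris→B 2, Tring→A 3. Service 19; fixed 17; total 36.
{B, E}: service 29 + fixed 9 = 38
{A, B}: service 29 + fixed 11 = 40
{A, B, C, D, E}: service 19 + fixed 32 = 51
No other subset beats 36.

Minimum total cost: 36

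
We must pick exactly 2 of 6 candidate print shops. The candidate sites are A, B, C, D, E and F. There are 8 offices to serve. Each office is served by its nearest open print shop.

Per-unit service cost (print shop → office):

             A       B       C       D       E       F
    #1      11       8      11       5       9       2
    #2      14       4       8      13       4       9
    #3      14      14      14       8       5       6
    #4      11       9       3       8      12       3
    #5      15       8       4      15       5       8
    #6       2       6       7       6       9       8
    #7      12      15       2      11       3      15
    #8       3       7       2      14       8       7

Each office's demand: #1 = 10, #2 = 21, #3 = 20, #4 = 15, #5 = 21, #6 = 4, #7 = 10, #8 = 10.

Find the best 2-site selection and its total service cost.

Choose C and E; total service cost 471.

With exactly 2 open, each office uses its cheapest among the chosen.
{C, E}: #1→E 9·10=90, #2→E 4·21=84, #3→E 5·20=100, #4→C 3·15=45, #5→C 4·21=84, #6→C 7·4=28, #7→C 2·10=20, #8→C 2·10=20. Service cost 471.
{E, F}: service cost 486
{C, F}: service cost 505
Among all 15 size-2 choices, {C, E} is lowest.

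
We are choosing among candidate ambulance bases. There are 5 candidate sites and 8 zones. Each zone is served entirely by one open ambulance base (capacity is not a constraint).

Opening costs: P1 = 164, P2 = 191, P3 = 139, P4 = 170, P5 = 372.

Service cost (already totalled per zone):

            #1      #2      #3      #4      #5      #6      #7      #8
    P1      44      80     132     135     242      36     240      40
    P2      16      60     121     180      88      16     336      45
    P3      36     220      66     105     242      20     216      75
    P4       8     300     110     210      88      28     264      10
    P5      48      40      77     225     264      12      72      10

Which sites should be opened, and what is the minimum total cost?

For any fixed open set, each zone goes to its cheapest open site; total = fixed + service.
{P2, P3}: #1→P2 16, #2→P2 60, #3→P3 66, #4→P3 105, #5→P2 88, #6→P2 16, #7→P3 216, #8→P2 45. Service 612; fixed 330; total 942.
{P1, P4}: #1→P4 8, #2→P1 80, #3→P4 110, #4→P1 135, #5→P4 88, #6→P4 28, #7→P1 240, #8→P4 10. Service 699; fixed 334; total 1033.
{P3, P4}: #1→P4 8, #2→P3 220, #3→P3 66, #4→P3 105, #5→P4 88, #6→P3 20, #7→P3 216, #8→P4 10. Service 733; fixed 309; total 1042.
{P1, P2, P3, P4, P5}: service 401 + fixed 1036 = 1437
No other subset beats 942.

Open P2 and P3; minimum total cost 942.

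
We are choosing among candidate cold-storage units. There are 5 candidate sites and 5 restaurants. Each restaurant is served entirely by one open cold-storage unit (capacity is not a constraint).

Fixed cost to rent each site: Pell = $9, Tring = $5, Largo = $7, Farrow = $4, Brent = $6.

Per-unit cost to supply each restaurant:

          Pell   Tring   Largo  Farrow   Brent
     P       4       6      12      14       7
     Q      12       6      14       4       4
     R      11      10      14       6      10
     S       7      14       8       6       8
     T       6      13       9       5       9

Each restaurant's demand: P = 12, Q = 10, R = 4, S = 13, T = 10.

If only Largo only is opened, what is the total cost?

Each restaurant is assigned to its cheapest site among the open ones.
{Largo}: P→Largo 12·12=144, Q→Largo 14·10=140, R→Largo 14·4=56, S→Largo 8·13=104, T→Largo 9·10=90. Service 534; fixed 7; total 541.

Total cost: 541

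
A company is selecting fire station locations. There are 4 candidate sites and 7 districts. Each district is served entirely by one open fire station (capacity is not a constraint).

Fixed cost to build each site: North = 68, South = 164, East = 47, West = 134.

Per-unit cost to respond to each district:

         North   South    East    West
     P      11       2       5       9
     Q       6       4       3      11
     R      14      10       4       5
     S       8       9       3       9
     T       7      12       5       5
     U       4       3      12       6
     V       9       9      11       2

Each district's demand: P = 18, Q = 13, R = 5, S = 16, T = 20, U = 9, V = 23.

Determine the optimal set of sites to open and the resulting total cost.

Open East and West; minimum total cost 578.

For any fixed open set, each district goes to its cheapest open site; total = fixed + service.
{East, West}: P→East 5·18=90, Q→East 3·13=39, R→East 4·5=20, S→East 3·16=48, T→East 5·20=100, U→West 6·9=54, V→West 2·23=46. Service 397; fixed 181; total 578.
{North, East, West}: P→East 5·18=90, Q→East 3·13=39, R→East 4·5=20, S→East 3·16=48, T→East 5·20=100, U→North 4·9=36, V→West 2·23=46. Service 379; fixed 249; total 628.
{North, East}: service 540 + fixed 115 = 655
{North, South, East, West}: P→South 2·18=36, Q→East 3·13=39, R→East 4·5=20, S→East 3·16=48, T→East 5·20=100, U→South 3·9=27, V→West 2·23=46. Service 316; fixed 413; total 729.
(All 15 nonempty subsets were checked; East and West is lowest.)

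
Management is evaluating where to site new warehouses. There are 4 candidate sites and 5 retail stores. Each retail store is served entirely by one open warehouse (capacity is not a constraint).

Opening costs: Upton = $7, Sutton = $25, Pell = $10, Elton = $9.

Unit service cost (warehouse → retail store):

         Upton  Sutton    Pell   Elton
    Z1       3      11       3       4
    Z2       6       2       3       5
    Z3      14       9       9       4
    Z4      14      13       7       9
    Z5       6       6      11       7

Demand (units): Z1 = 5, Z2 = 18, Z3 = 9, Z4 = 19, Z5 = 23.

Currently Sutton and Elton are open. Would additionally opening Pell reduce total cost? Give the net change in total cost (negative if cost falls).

Current service cost with {Sutton, Elton}: 401.
Adding Pell: each retail store re-picks its cheapest; new service cost 358, saving 43.
Extra fixed cost: 10. Net change = 10 − 43 = -33.
(Totals: 435 → 402.)

Yes — net change −33 (cost falls by 33).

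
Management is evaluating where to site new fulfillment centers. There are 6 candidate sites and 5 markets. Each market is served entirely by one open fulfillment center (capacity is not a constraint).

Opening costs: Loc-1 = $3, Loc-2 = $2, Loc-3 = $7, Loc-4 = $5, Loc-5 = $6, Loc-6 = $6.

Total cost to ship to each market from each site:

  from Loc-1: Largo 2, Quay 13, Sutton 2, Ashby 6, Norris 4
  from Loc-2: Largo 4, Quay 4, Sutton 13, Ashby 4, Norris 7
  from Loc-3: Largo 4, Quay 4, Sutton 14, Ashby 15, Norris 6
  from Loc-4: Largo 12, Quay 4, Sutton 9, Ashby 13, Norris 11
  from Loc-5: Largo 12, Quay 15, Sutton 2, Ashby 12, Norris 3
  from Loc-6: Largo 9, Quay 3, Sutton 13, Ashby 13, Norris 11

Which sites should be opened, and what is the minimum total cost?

Open Loc-1 and Loc-2; minimum total cost 21.

For any fixed open set, each market goes to its cheapest open site; total = fixed + service.
{Loc-1, Loc-2}: Largo→Loc-1 2, Quay→Loc-2 4, Sutton→Loc-1 2, Ashby→Loc-2 4, Norris→Loc-1 4. Service 16; fixed 5; total 21.
{Loc-2, Loc-5}: service 17 + fixed 8 = 25
{Loc-1, Loc-2, Loc-4}: service 16 + fixed 10 = 26
{Loc-1, Loc-2, Loc-3, Loc-4, Loc-5, Loc-6}: service 14 + fixed 29 = 43
No other subset beats 21.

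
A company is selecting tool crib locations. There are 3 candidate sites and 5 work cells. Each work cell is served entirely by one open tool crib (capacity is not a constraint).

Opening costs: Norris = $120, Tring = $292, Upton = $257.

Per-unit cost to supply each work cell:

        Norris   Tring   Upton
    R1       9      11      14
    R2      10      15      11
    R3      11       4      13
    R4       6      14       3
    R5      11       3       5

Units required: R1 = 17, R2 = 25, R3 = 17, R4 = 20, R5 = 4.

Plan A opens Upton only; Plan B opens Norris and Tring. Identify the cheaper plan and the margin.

Plan A: {Upton}: R1→Upton 14·17=238, R2→Upton 11·25=275, R3→Upton 13·17=221, R4→Upton 3·20=60, R5→Upton 5·4=20. Service 814; fixed 257; total 1071.
Plan B: {Norris, Tring}: R1→Norris 9·17=153, R2→Norris 10·25=250, R3→Tring 4·17=68, R4→Norris 6·20=120, R5→Tring 3·4=12. Service 603; fixed 412; total 1015.
Difference: |1071 − 1015| = 56.

Plan B is cheaper by 56.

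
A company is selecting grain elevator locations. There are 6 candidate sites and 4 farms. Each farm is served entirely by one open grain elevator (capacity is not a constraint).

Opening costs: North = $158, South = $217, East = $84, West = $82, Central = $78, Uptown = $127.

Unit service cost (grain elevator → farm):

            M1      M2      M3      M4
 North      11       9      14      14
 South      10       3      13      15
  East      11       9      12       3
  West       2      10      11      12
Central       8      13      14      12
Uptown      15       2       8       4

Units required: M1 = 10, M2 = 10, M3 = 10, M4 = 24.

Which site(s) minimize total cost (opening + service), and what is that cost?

Open West and Uptown; minimum total cost 425.

For any fixed open set, each farm goes to its cheapest open site; total = fixed + service.
{West, Uptown}: M1→West 2·10=20, M2→Uptown 2·10=20, M3→Uptown 8·10=80, M4→Uptown 4·24=96. Service 216; fixed 209; total 425.
{East, West}: service 292 + fixed 166 = 458
{Uptown}: service 346 + fixed 127 = 473
{North, South, East, West, Central, Uptown}: M1→West 2·10=20, M2→Uptown 2·10=20, M3→Uptown 8·10=80, M4→East 3·24=72. Service 192; fixed 746; total 938.
No other subset beats 425.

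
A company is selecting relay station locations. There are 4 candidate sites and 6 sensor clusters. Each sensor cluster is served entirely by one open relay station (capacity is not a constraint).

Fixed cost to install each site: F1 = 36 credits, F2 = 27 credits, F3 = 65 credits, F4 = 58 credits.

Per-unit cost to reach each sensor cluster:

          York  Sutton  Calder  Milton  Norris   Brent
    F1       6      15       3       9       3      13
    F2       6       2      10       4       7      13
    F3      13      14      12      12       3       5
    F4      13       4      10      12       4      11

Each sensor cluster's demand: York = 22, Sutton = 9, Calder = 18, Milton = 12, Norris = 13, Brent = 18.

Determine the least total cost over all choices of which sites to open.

For any fixed open set, each sensor cluster goes to its cheapest open site; total = fixed + service.
{F1, F2, F3}: York→F1 6·22=132, Sutton→F2 2·9=18, Calder→F1 3·18=54, Milton→F2 4·12=48, Norris→F1 3·13=39, Brent→F3 5·18=90. Service 381; fixed 128; total 509.
{F1, F2, F3, F4}: service 381 + fixed 186 = 567
{F1, F2}: York→F1 6·22=132, Sutton→F2 2·9=18, Calder→F1 3·18=54, Milton→F2 4·12=48, Norris→F1 3·13=39, Brent→F1 13·18=234. Service 525; fixed 63; total 588.
{F2}: service 703 + fixed 27 = 730
No other subset beats 509.

Minimum total cost: 509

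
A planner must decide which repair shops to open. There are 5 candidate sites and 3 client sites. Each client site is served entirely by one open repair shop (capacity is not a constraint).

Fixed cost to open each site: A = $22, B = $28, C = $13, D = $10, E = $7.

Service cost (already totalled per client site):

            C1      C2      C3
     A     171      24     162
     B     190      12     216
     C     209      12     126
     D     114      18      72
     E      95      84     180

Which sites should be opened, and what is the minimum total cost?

For any fixed open set, each client site goes to its cheapest open site; total = fixed + service.
{D, E}: C1→E 95, C2→D 18, C3→D 72. Service 185; fixed 17; total 202.
{C, D, E}: service 179 + fixed 30 = 209
{D}: service 204 + fixed 10 = 214
{A, B, C, D, E}: service 179 + fixed 80 = 259
No other subset beats 202.

Open D and E; minimum total cost 202.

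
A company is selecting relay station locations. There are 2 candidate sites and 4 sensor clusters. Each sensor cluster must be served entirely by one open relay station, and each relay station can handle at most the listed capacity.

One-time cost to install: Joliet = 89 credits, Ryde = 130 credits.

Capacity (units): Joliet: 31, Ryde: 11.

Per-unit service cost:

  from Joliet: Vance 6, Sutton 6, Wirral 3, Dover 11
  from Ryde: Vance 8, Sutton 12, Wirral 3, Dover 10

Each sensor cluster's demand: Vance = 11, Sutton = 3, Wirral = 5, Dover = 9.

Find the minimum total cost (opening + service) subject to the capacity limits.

Minimum total cost: 287

Open {Joliet}: Vance→Joliet 6·11=66, Sutton→Joliet 6·3=18, Wirral→Joliet 3·5=15, Dover→Joliet 11·9=99.
Loads: Joliet carries 28/31. Service 198; fixed 89; total 287.
Next best feasible plan costs 408.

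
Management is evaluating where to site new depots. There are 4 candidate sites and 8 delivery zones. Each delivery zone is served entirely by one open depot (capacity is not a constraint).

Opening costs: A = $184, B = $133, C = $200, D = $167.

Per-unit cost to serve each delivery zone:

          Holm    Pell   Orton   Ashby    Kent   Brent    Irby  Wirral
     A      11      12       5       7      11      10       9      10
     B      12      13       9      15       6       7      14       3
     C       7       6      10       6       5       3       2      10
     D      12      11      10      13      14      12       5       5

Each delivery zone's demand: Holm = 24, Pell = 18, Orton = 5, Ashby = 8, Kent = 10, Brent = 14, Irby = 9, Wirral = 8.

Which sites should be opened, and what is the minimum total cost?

Open C only; minimum total cost 764.

For any fixed open set, each delivery zone goes to its cheapest open site; total = fixed + service.
{C}: Holm→C 7·24=168, Pell→C 6·18=108, Orton→C 10·5=50, Ashby→C 6·8=48, Kent→C 5·10=50, Brent→C 3·14=42, Irby→C 2·9=18, Wirral→C 10·8=80. Service 564; fixed 200; total 764.
{B, C}: service 503 + fixed 333 = 836
{C, D}: Holm→C 7·24=168, Pell→C 6·18=108, Orton→C 10·5=50, Ashby→C 6·8=48, Kent→C 5·10=50, Brent→C 3·14=42, Irby→C 2·9=18, Wirral→D 5·8=40. Service 524; fixed 367; total 891.
{A, B, C, D}: service 483 + fixed 684 = 1167
No other subset beats 764.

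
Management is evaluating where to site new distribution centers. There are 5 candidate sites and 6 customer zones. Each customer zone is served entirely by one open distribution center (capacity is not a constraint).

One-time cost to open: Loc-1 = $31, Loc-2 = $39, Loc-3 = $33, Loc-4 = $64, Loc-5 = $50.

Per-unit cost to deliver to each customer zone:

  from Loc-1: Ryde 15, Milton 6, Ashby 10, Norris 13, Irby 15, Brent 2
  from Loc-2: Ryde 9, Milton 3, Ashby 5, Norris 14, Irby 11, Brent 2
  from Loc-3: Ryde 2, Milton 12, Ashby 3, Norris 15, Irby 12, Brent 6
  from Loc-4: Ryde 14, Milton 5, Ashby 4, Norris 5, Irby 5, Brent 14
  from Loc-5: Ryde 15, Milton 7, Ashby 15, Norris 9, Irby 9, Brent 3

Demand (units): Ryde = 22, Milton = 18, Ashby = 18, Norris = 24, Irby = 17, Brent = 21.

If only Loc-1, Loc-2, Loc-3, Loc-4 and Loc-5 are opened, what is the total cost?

Each customer zone is assigned to its cheapest site among the open ones.
{Loc-1, Loc-2, Loc-3, Loc-4, Loc-5}: Ryde→Loc-3 2·22=44, Milton→Loc-2 3·18=54, Ashby→Loc-3 3·18=54, Norris→Loc-4 5·24=120, Irby→Loc-4 5·17=85, Brent→Loc-1 2·21=42. Service 399; fixed 217; total 616.

Total cost: 616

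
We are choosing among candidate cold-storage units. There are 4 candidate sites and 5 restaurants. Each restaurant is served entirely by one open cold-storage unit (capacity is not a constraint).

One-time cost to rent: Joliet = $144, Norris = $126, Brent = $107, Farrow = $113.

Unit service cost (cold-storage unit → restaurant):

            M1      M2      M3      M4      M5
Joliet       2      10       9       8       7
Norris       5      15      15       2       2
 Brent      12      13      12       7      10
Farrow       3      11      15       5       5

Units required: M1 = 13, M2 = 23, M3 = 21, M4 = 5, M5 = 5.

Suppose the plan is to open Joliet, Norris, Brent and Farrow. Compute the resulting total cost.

Total cost: 955

Each restaurant is assigned to its cheapest site among the open ones.
{Joliet, Norris, Brent, Farrow}: M1→Joliet 2·13=26, M2→Joliet 10·23=230, M3→Joliet 9·21=189, M4→Norris 2·5=10, M5→Norris 2·5=10. Service 465; fixed 490; total 955.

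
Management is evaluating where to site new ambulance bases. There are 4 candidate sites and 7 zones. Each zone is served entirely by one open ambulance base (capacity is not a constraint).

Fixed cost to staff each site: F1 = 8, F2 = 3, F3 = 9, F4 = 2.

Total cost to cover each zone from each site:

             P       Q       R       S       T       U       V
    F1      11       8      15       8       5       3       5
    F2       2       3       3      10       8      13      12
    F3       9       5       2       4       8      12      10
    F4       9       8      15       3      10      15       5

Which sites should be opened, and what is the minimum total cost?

Open F1, F2 and F4; minimum total cost 37.

For any fixed open set, each zone goes to its cheapest open site; total = fixed + service.
{F1, F2, F4}: P→F2 2, Q→F2 3, R→F2 3, S→F4 3, T→F1 5, U→F1 3, V→F1 5. Service 24; fixed 13; total 37.
{F1, F2}: service 29 + fixed 11 = 40
{F2, F4}: service 37 + fixed 5 = 42
{F1, F2, F3, F4}: P→F2 2, Q→F2 3, R→F3 2, S→F4 3, T→F1 5, U→F1 3, V→F1 5. Service 23; fixed 22; total 45.
No other subset beats 37.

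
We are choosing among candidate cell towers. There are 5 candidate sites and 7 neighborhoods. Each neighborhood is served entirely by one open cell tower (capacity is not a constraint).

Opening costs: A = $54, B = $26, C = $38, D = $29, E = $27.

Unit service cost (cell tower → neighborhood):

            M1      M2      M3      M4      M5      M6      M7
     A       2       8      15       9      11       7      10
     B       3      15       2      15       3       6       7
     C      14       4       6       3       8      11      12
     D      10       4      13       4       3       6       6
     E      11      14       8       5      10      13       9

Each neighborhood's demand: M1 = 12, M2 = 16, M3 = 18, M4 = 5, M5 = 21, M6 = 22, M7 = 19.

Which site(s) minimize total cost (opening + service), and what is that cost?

Open B and D; minimum total cost 520.

For any fixed open set, each neighborhood goes to its cheapest open site; total = fixed + service.
{B, D}: M1→B 3·12=36, M2→D 4·16=64, M3→B 2·18=36, M4→D 4·5=20, M5→B 3·21=63, M6→B 6·22=132, M7→D 6·19=114. Service 465; fixed 55; total 520.
{B, C}: M1→B 3·12=36, M2→C 4·16=64, M3→B 2·18=36, M4→C 3·5=15, M5→B 3·21=63, M6→B 6·22=132, M7→B 7·19=133. Service 479; fixed 64; total 543.
{B, D, E}: M1→B 3·12=36, M2→D 4·16=64, M3→B 2·18=36, M4→D 4·5=20, M5→B 3·21=63, M6→B 6·22=132, M7→D 6·19=114. Service 465; fixed 82; total 547.
{A, B, C, D, E}: M1→A 2·12=24, M2→C 4·16=64, M3→B 2·18=36, M4→C 3·5=15, M5→B 3·21=63, M6→B 6·22=132, M7→D 6·19=114. Service 448; fixed 174; total 622.
No other subset beats 520.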